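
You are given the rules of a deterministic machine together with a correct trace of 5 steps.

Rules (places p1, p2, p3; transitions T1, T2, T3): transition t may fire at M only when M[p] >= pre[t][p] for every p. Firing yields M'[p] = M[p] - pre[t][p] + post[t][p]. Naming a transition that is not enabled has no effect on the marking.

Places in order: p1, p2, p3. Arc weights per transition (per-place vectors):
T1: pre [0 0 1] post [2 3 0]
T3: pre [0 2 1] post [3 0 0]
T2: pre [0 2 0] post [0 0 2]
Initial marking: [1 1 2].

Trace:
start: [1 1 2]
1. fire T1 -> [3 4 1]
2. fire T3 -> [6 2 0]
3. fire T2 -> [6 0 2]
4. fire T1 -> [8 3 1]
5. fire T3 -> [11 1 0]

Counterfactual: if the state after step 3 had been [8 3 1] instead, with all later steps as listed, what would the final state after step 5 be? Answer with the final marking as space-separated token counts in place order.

state after step 3 := [8 3 1]
4. fire T1 -> [10 6 0]
5. fire T3 -> [10 6 0]

10 6 0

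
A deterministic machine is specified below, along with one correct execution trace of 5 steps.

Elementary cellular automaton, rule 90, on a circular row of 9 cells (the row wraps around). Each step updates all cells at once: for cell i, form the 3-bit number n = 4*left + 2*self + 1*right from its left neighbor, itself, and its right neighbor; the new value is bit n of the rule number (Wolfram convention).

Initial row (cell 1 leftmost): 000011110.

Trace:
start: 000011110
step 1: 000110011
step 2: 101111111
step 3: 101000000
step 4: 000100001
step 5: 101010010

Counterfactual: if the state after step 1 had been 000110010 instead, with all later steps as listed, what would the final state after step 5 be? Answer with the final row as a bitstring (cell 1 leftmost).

101100010

state after step 1 := 000110010
step 2: 001111101
step 3: 111000100
step 4: 101101011
step 5: 101100010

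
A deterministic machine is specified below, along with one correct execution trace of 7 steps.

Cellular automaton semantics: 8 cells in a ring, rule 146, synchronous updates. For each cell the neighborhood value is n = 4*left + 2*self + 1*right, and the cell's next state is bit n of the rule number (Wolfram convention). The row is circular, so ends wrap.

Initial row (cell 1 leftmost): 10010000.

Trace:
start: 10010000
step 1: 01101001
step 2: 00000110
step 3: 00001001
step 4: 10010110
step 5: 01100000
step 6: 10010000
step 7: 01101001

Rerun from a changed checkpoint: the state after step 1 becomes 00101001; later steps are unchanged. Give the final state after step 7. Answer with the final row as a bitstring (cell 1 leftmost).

state after step 1 := 00101001
step 2: 11000110
step 3: 00101000
step 4: 01000100
step 5: 10101010
step 6: 00000000
step 7: 00000000

00000000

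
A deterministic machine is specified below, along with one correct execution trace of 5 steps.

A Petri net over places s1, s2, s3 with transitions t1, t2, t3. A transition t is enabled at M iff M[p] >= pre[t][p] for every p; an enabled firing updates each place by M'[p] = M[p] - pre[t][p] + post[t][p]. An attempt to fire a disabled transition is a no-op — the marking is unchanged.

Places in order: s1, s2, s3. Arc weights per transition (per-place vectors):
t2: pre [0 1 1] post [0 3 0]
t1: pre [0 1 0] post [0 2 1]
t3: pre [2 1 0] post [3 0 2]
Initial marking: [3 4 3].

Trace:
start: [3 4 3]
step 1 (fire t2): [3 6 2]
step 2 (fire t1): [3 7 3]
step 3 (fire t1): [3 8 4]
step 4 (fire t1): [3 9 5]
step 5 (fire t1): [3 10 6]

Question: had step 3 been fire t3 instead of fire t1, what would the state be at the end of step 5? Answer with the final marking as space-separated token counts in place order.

(re-executing from step 3 with the substitution; state before step 3: [3 7 3])
step 3 (fire t3): [4 6 5]
step 4 (fire t1): [4 7 6]
step 5 (fire t1): [4 8 7]

4 8 7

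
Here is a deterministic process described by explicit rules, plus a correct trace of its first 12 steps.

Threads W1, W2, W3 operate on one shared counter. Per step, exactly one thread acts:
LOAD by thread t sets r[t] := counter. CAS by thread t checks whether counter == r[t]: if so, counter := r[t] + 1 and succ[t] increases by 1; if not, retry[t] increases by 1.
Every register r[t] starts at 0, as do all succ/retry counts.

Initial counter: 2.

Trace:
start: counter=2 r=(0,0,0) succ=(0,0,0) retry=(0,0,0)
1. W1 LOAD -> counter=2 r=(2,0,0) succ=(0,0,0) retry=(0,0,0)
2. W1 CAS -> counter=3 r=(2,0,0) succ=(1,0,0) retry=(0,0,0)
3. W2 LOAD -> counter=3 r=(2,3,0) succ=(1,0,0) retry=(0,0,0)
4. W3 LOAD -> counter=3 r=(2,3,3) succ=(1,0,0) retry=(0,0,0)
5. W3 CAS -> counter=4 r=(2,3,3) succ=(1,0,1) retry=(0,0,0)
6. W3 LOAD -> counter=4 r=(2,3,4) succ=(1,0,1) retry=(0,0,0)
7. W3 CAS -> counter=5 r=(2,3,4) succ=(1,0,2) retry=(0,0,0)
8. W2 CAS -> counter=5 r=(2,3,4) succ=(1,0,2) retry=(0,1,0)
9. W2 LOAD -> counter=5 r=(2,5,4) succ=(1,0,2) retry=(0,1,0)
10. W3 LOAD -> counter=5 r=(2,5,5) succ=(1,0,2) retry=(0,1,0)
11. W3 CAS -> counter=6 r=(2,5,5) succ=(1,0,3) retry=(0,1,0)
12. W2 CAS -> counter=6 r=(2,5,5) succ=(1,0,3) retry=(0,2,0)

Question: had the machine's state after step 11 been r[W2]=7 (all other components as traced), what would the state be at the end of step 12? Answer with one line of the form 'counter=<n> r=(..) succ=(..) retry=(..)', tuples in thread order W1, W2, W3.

state after step 11 := counter=6 r=(2,7,5) succ=(1,0,3) retry=(0,1,0)
12. W2 CAS -> counter=6 r=(2,7,5) succ=(1,0,3) retry=(0,2,0)

counter=6 r=(2,7,5) succ=(1,0,3) retry=(0,2,0)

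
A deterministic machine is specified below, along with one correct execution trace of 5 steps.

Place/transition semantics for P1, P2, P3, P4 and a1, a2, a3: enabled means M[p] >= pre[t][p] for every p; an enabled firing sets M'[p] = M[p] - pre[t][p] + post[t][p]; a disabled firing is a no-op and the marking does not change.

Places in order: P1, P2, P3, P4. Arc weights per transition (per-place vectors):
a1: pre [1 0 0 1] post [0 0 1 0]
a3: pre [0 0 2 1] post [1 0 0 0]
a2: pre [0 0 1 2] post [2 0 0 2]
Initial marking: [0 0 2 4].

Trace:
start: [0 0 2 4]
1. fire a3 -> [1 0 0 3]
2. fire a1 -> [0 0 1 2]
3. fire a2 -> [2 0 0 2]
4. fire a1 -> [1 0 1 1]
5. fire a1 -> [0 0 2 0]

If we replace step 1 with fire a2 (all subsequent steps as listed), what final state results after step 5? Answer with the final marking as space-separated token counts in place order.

1 0 3 1

(re-executing from step 1 with the substitution; state before step 1: [0 0 2 4])
1. fire a2 -> [2 0 1 4]
2. fire a1 -> [1 0 2 3]
3. fire a2 -> [3 0 1 3]
4. fire a1 -> [2 0 2 2]
5. fire a1 -> [1 0 3 1]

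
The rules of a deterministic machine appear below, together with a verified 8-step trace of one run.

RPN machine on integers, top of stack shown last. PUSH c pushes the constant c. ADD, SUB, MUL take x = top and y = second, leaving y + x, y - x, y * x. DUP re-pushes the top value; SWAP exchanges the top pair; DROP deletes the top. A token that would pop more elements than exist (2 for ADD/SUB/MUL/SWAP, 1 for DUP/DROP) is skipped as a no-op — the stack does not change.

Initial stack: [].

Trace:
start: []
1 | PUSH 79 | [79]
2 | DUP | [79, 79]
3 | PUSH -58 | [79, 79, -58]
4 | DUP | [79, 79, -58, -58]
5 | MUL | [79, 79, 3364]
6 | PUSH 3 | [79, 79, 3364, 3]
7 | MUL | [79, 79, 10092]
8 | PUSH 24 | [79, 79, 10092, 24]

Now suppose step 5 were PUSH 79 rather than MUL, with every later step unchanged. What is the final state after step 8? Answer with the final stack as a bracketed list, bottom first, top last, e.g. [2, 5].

[79, 79, -58, -58, 237, 24]

(re-executing from step 5 with the substitution; state before step 5: [79, 79, -58, -58])
5 | PUSH 79 | [79, 79, -58, -58, 79]
6 | PUSH 3 | [79, 79, -58, -58, 79, 3]
7 | MUL | [79, 79, -58, -58, 237]
8 | PUSH 24 | [79, 79, -58, -58, 237, 24]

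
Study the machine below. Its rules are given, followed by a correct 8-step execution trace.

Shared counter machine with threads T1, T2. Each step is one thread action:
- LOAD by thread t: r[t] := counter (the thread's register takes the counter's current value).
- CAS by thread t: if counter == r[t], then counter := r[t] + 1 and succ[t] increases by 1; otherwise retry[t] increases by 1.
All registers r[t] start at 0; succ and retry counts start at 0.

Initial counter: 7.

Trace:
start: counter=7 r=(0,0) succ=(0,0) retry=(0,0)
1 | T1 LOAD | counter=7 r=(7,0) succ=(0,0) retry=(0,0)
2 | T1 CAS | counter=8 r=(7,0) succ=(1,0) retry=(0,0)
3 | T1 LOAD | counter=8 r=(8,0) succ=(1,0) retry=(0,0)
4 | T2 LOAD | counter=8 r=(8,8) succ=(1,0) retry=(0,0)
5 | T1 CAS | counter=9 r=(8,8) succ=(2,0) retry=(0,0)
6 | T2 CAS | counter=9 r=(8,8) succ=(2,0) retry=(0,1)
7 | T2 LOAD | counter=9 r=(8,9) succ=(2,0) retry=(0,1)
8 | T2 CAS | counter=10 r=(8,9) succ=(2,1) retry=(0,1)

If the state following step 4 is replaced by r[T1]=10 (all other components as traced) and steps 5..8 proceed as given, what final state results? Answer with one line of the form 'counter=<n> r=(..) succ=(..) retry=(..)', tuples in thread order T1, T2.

counter=10 r=(10,9) succ=(1,2) retry=(1,0)

state after step 4 := counter=8 r=(10,8) succ=(1,0) retry=(0,0)
5 | T1 CAS | counter=8 r=(10,8) succ=(1,0) retry=(1,0)
6 | T2 CAS | counter=9 r=(10,8) succ=(1,1) retry=(1,0)
7 | T2 LOAD | counter=9 r=(10,9) succ=(1,1) retry=(1,0)
8 | T2 CAS | counter=10 r=(10,9) succ=(1,2) retry=(1,0)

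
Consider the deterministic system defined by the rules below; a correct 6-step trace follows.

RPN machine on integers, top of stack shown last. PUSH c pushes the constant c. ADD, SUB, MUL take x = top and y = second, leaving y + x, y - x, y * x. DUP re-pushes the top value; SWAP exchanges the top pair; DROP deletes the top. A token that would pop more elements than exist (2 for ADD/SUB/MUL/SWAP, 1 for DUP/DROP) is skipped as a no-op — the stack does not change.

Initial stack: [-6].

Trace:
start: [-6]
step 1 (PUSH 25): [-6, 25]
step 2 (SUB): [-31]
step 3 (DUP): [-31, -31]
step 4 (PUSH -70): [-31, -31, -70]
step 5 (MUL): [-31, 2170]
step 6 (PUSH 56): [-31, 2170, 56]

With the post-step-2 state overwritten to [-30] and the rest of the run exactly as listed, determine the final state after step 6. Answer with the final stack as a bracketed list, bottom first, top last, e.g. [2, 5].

state after step 2 := [-30]
step 3 (DUP): [-30, -30]
step 4 (PUSH -70): [-30, -30, -70]
step 5 (MUL): [-30, 2100]
step 6 (PUSH 56): [-30, 2100, 56]

[-30, 2100, 56]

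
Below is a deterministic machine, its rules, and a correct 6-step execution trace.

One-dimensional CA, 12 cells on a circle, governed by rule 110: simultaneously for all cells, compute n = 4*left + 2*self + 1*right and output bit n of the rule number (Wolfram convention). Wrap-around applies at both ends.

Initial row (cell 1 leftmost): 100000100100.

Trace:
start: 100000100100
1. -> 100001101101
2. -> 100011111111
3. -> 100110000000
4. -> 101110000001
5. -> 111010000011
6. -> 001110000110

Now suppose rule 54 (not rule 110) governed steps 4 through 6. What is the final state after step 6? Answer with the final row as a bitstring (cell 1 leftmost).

001000010111

(re-executing steps 4..6 under rule 54; state before step 4: 100110000000)
4. -> 111001000001
5. -> 000111100010
6. -> 001000010111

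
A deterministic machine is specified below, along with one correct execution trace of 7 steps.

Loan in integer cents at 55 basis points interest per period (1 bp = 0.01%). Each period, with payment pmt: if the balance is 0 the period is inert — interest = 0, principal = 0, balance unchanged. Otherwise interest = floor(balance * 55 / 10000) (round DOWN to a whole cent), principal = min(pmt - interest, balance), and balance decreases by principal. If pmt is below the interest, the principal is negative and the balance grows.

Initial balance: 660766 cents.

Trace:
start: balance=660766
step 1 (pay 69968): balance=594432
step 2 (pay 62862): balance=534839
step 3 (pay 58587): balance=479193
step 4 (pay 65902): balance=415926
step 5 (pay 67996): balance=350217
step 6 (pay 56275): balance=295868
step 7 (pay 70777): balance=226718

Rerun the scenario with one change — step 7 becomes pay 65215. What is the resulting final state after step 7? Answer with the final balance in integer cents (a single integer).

(re-executing from step 7 with the substitution; state before step 7: balance=295868)
step 7 (pay 65215): balance=232280

232280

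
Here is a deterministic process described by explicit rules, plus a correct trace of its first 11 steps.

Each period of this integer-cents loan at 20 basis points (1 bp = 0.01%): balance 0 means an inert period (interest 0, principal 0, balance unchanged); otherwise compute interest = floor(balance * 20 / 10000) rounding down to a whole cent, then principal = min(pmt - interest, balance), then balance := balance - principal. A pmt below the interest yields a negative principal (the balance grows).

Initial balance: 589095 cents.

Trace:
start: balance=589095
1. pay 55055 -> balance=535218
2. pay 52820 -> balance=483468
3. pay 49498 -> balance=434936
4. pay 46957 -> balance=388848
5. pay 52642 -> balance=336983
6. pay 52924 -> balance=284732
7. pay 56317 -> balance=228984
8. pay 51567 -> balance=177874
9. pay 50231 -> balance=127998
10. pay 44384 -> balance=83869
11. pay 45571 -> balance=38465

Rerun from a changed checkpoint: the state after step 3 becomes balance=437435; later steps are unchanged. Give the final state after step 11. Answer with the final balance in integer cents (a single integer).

state after step 3 := balance=437435
4. pay 46957 -> balance=391352
5. pay 52642 -> balance=339492
6. pay 52924 -> balance=287246
7. pay 56317 -> balance=231503
8. pay 51567 -> balance=180399
9. pay 50231 -> balance=130528
10. pay 44384 -> balance=86405
11. pay 45571 -> balance=41006

41006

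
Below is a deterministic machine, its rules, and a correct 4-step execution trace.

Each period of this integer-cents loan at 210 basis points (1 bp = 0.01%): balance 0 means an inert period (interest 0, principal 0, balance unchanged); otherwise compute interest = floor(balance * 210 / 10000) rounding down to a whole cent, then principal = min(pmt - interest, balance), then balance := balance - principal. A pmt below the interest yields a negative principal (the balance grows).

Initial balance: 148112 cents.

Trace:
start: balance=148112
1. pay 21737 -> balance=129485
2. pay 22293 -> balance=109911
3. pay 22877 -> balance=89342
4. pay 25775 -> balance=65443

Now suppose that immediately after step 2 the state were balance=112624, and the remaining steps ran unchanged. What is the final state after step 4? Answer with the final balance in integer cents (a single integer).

state after step 2 := balance=112624
3. pay 22877 -> balance=92112
4. pay 25775 -> balance=68271

68271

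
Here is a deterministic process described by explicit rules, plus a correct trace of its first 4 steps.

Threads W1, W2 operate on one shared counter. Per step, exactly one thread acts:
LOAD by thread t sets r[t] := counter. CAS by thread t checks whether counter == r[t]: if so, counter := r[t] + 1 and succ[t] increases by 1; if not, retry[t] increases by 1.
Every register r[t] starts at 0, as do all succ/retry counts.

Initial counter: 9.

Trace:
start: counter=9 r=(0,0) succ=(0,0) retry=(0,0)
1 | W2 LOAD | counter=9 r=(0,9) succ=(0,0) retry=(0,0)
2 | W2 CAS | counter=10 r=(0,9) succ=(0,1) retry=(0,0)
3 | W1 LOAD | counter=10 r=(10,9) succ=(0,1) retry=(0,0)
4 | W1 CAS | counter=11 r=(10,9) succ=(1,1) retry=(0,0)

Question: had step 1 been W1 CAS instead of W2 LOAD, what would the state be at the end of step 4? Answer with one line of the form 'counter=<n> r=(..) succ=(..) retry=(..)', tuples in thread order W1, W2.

counter=10 r=(9,0) succ=(1,0) retry=(1,1)

(re-executing from step 1 with the substitution; state before step 1: counter=9 r=(0,0) succ=(0,0) retry=(0,0))
1 | W1 CAS | counter=9 r=(0,0) succ=(0,0) retry=(1,0)
2 | W2 CAS | counter=9 r=(0,0) succ=(0,0) retry=(1,1)
3 | W1 LOAD | counter=9 r=(9,0) succ=(0,0) retry=(1,1)
4 | W1 CAS | counter=10 r=(9,0) succ=(1,0) retry=(1,1)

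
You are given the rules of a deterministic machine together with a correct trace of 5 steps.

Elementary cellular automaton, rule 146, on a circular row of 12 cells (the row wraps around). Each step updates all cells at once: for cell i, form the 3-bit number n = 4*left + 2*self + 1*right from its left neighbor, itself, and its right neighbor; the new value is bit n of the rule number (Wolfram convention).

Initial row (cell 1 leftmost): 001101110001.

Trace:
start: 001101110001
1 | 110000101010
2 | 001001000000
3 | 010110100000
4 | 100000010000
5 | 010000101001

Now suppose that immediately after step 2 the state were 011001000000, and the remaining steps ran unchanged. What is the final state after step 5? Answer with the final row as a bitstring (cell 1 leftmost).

state after step 2 := 011001000000
3 | 100110100000
4 | 011000010001
5 | 000100101010

000100101010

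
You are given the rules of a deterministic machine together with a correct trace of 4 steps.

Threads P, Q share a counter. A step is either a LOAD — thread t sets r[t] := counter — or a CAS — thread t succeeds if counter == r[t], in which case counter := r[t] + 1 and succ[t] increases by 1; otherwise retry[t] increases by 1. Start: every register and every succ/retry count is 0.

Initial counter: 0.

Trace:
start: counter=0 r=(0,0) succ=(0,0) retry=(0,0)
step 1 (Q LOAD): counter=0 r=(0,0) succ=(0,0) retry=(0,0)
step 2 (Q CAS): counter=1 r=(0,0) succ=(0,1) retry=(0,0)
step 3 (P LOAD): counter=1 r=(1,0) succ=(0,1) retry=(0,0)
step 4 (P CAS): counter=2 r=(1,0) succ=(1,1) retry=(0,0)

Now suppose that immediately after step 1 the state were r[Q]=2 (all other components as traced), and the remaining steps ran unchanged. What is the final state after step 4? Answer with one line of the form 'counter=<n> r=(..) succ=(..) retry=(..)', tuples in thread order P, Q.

counter=1 r=(0,2) succ=(1,0) retry=(0,1)

state after step 1 := counter=0 r=(0,2) succ=(0,0) retry=(0,0)
step 2 (Q CAS): counter=0 r=(0,2) succ=(0,0) retry=(0,1)
step 3 (P LOAD): counter=0 r=(0,2) succ=(0,0) retry=(0,1)
step 4 (P CAS): counter=1 r=(0,2) succ=(1,0) retry=(0,1)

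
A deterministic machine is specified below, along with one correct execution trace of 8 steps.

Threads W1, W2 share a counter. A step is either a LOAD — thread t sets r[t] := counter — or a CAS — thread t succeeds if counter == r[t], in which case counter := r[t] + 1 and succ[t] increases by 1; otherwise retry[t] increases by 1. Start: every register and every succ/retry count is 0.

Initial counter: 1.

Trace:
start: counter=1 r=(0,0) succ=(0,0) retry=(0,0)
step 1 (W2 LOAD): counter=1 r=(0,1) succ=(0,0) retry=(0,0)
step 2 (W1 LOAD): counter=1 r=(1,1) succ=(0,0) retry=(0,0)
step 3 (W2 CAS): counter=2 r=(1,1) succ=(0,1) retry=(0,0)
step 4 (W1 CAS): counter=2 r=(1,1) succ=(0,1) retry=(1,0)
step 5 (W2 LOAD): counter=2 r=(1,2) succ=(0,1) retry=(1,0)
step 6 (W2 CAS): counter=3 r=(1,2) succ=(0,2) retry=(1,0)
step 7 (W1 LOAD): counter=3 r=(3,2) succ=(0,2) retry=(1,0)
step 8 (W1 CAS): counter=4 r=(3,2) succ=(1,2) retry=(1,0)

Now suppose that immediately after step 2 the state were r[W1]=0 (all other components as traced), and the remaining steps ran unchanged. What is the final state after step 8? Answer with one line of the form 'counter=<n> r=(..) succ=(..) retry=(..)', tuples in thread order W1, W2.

state after step 2 := counter=1 r=(0,1) succ=(0,0) retry=(0,0)
step 3 (W2 CAS): counter=2 r=(0,1) succ=(0,1) retry=(0,0)
step 4 (W1 CAS): counter=2 r=(0,1) succ=(0,1) retry=(1,0)
step 5 (W2 LOAD): counter=2 r=(0,2) succ=(0,1) retry=(1,0)
step 6 (W2 CAS): counter=3 r=(0,2) succ=(0,2) retry=(1,0)
step 7 (W1 LOAD): counter=3 r=(3,2) succ=(0,2) retry=(1,0)
step 8 (W1 CAS): counter=4 r=(3,2) succ=(1,2) retry=(1,0)

counter=4 r=(3,2) succ=(1,2) retry=(1,0)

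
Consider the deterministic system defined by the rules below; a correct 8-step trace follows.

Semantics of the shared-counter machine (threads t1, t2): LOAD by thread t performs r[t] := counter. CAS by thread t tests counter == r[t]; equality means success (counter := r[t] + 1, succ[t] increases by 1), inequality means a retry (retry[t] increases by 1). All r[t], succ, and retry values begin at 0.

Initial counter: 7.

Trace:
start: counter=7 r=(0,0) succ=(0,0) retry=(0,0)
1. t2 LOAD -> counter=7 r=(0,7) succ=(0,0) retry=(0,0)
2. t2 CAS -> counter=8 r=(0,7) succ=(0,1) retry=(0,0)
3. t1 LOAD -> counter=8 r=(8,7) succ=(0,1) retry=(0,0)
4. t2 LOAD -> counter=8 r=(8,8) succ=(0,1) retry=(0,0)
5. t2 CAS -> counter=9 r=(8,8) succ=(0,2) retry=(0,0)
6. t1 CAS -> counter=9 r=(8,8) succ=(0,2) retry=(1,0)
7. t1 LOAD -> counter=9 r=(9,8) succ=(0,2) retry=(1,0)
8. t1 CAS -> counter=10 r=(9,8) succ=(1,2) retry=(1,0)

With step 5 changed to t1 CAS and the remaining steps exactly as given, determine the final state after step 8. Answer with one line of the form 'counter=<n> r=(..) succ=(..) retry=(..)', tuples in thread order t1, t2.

counter=10 r=(9,8) succ=(2,1) retry=(1,0)

(re-executing from step 5 with the substitution; state before step 5: counter=8 r=(8,8) succ=(0,1) retry=(0,0))
5. t1 CAS -> counter=9 r=(8,8) succ=(1,1) retry=(0,0)
6. t1 CAS -> counter=9 r=(8,8) succ=(1,1) retry=(1,0)
7. t1 LOAD -> counter=9 r=(9,8) succ=(1,1) retry=(1,0)
8. t1 CAS -> counter=10 r=(9,8) succ=(2,1) retry=(1,0)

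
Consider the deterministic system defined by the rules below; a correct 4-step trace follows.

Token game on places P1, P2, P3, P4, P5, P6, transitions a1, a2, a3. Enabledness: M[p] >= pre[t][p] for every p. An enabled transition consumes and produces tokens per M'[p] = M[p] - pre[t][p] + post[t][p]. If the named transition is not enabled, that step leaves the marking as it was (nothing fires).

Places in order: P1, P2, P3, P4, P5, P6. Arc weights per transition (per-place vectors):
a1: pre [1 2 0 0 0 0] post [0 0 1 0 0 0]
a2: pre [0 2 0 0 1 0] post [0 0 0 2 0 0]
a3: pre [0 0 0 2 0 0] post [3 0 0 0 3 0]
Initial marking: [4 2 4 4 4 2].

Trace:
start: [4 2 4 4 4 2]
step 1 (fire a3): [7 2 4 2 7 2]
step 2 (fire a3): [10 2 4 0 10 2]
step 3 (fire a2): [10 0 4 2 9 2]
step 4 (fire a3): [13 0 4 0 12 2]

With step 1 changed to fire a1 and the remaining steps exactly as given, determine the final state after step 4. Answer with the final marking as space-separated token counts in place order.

(re-executing from step 1 with the substitution; state before step 1: [4 2 4 4 4 2])
step 1 (fire a1): [3 0 5 4 4 2]
step 2 (fire a3): [6 0 5 2 7 2]
step 3 (fire a2): [6 0 5 2 7 2]
step 4 (fire a3): [9 0 5 0 10 2]

9 0 5 0 10 2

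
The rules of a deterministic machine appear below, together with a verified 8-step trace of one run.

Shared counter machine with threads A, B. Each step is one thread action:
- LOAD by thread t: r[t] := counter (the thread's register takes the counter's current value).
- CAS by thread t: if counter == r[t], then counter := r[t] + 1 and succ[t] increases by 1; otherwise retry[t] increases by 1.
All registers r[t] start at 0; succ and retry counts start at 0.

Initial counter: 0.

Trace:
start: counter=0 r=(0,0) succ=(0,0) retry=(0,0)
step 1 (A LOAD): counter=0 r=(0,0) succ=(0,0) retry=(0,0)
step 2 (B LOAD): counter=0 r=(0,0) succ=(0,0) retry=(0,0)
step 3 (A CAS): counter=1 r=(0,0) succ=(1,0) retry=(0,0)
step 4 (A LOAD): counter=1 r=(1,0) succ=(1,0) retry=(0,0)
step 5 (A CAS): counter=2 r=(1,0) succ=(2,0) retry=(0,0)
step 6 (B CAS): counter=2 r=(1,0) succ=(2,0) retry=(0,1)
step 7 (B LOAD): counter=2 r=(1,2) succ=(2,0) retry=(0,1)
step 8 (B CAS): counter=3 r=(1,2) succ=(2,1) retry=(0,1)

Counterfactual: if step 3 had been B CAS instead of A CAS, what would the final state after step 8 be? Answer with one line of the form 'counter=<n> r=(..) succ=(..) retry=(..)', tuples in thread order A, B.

(re-executing from step 3 with the substitution; state before step 3: counter=0 r=(0,0) succ=(0,0) retry=(0,0))
step 3 (B CAS): counter=1 r=(0,0) succ=(0,1) retry=(0,0)
step 4 (A LOAD): counter=1 r=(1,0) succ=(0,1) retry=(0,0)
step 5 (A CAS): counter=2 r=(1,0) succ=(1,1) retry=(0,0)
step 6 (B CAS): counter=2 r=(1,0) succ=(1,1) retry=(0,1)
step 7 (B LOAD): counter=2 r=(1,2) succ=(1,1) retry=(0,1)
step 8 (B CAS): counter=3 r=(1,2) succ=(1,2) retry=(0,1)

counter=3 r=(1,2) succ=(1,2) retry=(0,1)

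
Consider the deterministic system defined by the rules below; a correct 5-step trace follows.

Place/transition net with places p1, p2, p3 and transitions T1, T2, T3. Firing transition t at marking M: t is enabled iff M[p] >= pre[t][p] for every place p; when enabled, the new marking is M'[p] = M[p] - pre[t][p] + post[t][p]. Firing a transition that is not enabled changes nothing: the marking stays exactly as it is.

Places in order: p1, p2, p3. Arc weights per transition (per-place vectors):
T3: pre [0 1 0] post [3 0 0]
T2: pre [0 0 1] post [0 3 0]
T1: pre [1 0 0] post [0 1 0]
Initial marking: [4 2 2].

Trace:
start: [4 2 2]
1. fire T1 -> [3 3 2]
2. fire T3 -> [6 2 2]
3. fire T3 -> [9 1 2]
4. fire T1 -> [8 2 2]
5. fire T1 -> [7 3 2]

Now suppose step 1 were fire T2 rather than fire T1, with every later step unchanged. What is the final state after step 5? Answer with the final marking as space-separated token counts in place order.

8 5 1

(re-executing from step 1 with the substitution; state before step 1: [4 2 2])
1. fire T2 -> [4 5 1]
2. fire T3 -> [7 4 1]
3. fire T3 -> [10 3 1]
4. fire T1 -> [9 4 1]
5. fire T1 -> [8 5 1]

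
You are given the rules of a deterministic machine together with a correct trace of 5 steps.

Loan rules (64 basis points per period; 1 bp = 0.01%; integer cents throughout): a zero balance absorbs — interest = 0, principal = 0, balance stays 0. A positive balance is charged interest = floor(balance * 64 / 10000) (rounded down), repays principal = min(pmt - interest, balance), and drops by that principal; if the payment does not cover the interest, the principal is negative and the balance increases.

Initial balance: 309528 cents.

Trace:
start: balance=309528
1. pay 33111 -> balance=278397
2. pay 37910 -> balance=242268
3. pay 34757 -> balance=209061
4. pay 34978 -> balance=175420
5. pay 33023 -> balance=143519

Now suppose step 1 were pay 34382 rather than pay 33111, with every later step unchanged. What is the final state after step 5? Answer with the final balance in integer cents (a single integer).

142216

(re-executing from step 1 with the substitution; state before step 1: balance=309528)
1. pay 34382 -> balance=277126
2. pay 37910 -> balance=240989
3. pay 34757 -> balance=207774
4. pay 34978 -> balance=174125
5. pay 33023 -> balance=142216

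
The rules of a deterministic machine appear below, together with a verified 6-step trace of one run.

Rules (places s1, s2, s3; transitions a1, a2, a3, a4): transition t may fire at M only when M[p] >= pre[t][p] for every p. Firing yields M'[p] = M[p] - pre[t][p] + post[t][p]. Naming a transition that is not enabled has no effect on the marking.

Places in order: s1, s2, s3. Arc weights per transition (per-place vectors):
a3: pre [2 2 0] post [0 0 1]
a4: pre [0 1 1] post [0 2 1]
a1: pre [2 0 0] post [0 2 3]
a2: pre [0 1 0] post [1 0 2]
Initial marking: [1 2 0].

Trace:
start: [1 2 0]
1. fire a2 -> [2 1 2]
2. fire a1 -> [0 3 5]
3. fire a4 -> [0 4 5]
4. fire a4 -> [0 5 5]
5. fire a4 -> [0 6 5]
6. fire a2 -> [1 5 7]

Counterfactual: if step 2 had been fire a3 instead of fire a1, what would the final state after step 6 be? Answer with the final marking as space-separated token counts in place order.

(re-executing from step 2 with the substitution; state before step 2: [2 1 2])
2. fire a3 -> [2 1 2]
3. fire a4 -> [2 2 2]
4. fire a4 -> [2 3 2]
5. fire a4 -> [2 4 2]
6. fire a2 -> [3 3 4]

3 3 4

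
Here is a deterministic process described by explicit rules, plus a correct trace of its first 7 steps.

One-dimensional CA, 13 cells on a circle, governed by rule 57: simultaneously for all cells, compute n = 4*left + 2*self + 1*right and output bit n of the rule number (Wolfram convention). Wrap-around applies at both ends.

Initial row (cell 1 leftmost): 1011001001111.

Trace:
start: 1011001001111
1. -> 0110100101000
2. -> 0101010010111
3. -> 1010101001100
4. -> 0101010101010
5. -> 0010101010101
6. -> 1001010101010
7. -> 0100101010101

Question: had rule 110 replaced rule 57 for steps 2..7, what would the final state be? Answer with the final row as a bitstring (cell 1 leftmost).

(re-executing steps 2..7 under rule 110; state before step 2: 0110100101000)
2. -> 1111101111000
3. -> 1000111001001
4. -> 1001101011011
5. -> 1011111111110
6. -> 1110000000011
7. -> 0010000000110

0010000000110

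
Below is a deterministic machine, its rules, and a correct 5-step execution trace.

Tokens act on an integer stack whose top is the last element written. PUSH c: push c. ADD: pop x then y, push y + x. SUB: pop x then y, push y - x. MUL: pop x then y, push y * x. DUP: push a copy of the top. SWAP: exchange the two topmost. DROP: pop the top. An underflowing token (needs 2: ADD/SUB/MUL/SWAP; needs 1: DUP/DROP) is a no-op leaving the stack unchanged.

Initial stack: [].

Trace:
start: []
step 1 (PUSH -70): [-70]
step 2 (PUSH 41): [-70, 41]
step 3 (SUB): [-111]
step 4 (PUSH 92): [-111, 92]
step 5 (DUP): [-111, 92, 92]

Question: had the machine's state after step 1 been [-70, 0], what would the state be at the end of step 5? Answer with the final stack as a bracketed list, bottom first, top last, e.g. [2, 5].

state after step 1 := [-70, 0]
step 2 (PUSH 41): [-70, 0, 41]
step 3 (SUB): [-70, -41]
step 4 (PUSH 92): [-70, -41, 92]
step 5 (DUP): [-70, -41, 92, 92]

[-70, -41, 92, 92]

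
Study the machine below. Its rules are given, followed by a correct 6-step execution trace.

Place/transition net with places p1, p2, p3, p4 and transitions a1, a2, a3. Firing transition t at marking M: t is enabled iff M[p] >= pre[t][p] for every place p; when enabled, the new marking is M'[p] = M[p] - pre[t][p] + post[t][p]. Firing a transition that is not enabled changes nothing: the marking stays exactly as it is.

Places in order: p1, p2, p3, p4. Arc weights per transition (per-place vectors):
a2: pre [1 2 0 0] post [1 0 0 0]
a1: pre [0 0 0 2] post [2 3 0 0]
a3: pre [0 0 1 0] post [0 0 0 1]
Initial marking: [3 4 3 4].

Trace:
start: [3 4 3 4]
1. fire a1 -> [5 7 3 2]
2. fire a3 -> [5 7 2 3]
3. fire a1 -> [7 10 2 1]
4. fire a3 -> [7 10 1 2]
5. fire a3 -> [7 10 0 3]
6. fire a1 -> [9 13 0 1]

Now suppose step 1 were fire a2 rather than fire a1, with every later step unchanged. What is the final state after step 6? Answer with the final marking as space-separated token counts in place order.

(re-executing from step 1 with the substitution; state before step 1: [3 4 3 4])
1. fire a2 -> [3 2 3 4]
2. fire a3 -> [3 2 2 5]
3. fire a1 -> [5 5 2 3]
4. fire a3 -> [5 5 1 4]
5. fire a3 -> [5 5 0 5]
6. fire a1 -> [7 8 0 3]

7 8 0 3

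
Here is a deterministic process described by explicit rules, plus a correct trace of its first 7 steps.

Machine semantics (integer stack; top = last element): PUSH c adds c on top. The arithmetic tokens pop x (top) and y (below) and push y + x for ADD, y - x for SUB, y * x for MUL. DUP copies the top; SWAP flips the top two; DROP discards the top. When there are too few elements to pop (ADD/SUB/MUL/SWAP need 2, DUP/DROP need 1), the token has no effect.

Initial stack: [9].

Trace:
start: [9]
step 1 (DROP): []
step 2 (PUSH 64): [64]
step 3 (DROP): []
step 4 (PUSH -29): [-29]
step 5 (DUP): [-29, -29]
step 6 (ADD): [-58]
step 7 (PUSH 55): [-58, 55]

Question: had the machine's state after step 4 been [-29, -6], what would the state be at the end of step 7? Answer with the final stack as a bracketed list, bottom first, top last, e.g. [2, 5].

[-29, -12, 55]

state after step 4 := [-29, -6]
step 5 (DUP): [-29, -6, -6]
step 6 (ADD): [-29, -12]
step 7 (PUSH 55): [-29, -12, 55]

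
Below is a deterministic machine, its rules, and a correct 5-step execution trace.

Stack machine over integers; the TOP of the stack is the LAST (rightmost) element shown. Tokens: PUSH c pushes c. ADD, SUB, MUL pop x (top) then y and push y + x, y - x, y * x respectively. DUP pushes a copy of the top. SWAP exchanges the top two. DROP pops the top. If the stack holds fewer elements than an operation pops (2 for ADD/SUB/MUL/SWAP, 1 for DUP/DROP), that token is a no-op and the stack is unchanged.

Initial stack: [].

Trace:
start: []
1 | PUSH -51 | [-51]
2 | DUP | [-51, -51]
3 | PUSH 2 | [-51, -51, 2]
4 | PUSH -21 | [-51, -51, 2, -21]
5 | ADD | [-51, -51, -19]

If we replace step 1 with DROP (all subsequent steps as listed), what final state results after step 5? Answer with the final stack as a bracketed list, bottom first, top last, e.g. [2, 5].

[-19]

(re-executing from step 1 with the substitution; state before step 1: [])
1 | DROP | []
2 | DUP | []
3 | PUSH 2 | [2]
4 | PUSH -21 | [2, -21]
5 | ADD | [-19]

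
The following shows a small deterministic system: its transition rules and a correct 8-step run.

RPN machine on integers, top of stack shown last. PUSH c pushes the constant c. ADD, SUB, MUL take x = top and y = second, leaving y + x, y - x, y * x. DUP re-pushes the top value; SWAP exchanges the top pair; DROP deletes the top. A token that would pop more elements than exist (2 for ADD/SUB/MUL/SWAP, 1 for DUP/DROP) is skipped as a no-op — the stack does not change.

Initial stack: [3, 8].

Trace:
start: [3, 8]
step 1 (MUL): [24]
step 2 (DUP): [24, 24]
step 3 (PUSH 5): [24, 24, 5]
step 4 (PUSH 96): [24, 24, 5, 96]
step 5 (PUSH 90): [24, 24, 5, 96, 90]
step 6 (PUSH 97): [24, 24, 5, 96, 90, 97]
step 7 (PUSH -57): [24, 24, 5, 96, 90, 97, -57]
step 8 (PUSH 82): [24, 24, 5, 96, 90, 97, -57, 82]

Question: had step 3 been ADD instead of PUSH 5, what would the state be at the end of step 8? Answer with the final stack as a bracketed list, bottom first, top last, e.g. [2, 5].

[48, 96, 90, 97, -57, 82]

(re-executing from step 3 with the substitution; state before step 3: [24, 24])
step 3 (ADD): [48]
step 4 (PUSH 96): [48, 96]
step 5 (PUSH 90): [48, 96, 90]
step 6 (PUSH 97): [48, 96, 90, 97]
step 7 (PUSH -57): [48, 96, 90, 97, -57]
step 8 (PUSH 82): [48, 96, 90, 97, -57, 82]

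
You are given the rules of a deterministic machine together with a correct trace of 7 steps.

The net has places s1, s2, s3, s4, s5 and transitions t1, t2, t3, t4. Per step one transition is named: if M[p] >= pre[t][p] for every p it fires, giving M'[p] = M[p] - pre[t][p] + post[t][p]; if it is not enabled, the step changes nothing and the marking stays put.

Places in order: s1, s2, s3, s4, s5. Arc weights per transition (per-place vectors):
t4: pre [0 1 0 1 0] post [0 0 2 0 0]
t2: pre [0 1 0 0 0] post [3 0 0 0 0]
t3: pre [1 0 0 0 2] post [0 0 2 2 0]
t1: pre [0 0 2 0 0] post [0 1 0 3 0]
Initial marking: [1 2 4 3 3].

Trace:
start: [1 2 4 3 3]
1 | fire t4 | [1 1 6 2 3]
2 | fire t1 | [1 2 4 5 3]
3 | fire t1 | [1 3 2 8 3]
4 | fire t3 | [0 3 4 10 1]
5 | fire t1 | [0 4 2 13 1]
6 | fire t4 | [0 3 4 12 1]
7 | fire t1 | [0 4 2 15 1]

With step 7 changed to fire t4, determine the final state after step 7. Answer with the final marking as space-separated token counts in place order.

0 2 6 11 1

(re-executing from step 7 with the substitution; state before step 7: [0 3 4 12 1])
7 | fire t4 | [0 2 6 11 1]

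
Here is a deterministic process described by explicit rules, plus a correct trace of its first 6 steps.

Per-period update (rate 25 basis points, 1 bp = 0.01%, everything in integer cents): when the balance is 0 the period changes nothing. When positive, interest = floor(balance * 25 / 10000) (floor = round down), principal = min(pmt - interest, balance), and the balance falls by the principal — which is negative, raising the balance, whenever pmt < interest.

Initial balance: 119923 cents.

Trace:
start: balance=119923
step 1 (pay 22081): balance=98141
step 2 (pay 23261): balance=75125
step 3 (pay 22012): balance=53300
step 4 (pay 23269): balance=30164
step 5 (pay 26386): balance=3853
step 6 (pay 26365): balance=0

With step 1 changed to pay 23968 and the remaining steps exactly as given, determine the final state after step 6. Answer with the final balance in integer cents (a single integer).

0

(re-executing from step 1 with the substitution; state before step 1: balance=119923)
step 1 (pay 23968): balance=96254
step 2 (pay 23261): balance=73233
step 3 (pay 22012): balance=51404
step 4 (pay 23269): balance=28263
step 5 (pay 26386): balance=1947
step 6 (pay 26365): balance=0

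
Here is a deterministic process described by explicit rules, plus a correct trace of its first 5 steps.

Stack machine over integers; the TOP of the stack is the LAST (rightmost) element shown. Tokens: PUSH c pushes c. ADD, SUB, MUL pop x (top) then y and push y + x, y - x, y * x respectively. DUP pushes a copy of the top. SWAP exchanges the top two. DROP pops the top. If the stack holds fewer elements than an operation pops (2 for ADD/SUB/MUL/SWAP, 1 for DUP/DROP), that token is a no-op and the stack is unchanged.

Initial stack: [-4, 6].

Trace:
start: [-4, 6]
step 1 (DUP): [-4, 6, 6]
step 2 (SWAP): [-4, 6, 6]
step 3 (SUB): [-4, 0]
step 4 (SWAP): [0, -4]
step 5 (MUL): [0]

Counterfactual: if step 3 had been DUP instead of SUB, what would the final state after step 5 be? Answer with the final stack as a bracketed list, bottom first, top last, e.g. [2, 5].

[-4, 6, 36]

(re-executing from step 3 with the substitution; state before step 3: [-4, 6, 6])
step 3 (DUP): [-4, 6, 6, 6]
step 4 (SWAP): [-4, 6, 6, 6]
step 5 (MUL): [-4, 6, 36]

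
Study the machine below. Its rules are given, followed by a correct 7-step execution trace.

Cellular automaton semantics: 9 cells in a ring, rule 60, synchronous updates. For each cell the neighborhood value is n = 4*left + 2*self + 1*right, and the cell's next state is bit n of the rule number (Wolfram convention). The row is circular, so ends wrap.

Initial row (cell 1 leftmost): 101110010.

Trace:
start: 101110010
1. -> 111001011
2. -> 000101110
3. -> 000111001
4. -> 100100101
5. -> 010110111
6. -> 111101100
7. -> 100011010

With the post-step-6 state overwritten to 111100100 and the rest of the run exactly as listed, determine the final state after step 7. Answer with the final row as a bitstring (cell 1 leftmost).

100010110

state after step 6 := 111100100
7. -> 100010110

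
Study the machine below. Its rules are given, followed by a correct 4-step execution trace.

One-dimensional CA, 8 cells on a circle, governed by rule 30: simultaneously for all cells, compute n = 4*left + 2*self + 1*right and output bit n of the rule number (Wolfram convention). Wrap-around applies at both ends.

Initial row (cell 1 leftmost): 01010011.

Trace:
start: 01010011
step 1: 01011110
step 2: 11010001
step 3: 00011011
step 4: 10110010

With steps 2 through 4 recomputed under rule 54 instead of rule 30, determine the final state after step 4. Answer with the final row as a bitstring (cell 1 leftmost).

00111111

(re-executing steps 2..4 under rule 54; state before step 2: 01011110)
step 2: 11100001
step 3: 00010010
step 4: 00111111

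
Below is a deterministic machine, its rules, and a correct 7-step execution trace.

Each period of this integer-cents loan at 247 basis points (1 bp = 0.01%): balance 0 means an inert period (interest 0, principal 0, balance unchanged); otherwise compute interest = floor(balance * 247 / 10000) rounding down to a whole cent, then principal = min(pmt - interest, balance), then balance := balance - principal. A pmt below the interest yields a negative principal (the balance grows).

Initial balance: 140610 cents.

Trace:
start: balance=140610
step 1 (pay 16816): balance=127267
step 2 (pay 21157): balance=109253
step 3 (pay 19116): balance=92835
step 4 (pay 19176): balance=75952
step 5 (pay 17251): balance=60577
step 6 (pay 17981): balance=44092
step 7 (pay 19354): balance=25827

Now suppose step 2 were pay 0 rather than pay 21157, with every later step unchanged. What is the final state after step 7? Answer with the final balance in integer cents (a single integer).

(re-executing from step 2 with the substitution; state before step 2: balance=127267)
step 2 (pay 0): balance=130410
step 3 (pay 19116): balance=114515
step 4 (pay 19176): balance=98167
step 5 (pay 17251): balance=83340
step 6 (pay 17981): balance=67417
step 7 (pay 19354): balance=49728

49728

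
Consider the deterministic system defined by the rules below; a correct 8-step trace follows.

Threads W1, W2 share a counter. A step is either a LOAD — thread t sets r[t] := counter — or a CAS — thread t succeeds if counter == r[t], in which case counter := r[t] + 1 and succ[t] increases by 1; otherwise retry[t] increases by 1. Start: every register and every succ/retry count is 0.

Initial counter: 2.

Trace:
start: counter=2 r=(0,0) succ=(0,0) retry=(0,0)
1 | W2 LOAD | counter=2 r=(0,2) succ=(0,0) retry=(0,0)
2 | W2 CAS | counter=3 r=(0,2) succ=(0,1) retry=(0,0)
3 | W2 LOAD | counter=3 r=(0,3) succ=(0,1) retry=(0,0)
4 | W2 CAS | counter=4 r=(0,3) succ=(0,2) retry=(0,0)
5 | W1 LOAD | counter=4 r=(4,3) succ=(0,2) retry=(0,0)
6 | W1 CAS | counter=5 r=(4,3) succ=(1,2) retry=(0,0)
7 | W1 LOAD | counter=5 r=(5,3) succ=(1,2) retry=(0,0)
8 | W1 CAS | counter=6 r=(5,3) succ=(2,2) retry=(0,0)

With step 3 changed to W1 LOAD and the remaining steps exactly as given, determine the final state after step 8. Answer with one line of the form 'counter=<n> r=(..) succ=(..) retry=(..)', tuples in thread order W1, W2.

(re-executing from step 3 with the substitution; state before step 3: counter=3 r=(0,2) succ=(0,1) retry=(0,0))
3 | W1 LOAD | counter=3 r=(3,2) succ=(0,1) retry=(0,0)
4 | W2 CAS | counter=3 r=(3,2) succ=(0,1) retry=(0,1)
5 | W1 LOAD | counter=3 r=(3,2) succ=(0,1) retry=(0,1)
6 | W1 CAS | counter=4 r=(3,2) succ=(1,1) retry=(0,1)
7 | W1 LOAD | counter=4 r=(4,2) succ=(1,1) retry=(0,1)
8 | W1 CAS | counter=5 r=(4,2) succ=(2,1) retry=(0,1)

counter=5 r=(4,2) succ=(2,1) retry=(0,1)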